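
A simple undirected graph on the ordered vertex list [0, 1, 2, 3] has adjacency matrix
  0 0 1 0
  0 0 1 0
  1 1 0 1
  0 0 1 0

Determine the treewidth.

A width-1 tree decomposition is:
Bags: B1 = {2, 3}  B2 = {1, 2}  B3 = {0, 2}
Tree: B1–B2, B1–B3
Each bag holds 2 vertices, so the decomposition has width 1, which upper-bounds the treewidth. Since G has at least one edge (e.g. 3–2), it is not an edgeless graph, so tw(G) ≥ 1. Hence tw(G) = 1 exactly.

1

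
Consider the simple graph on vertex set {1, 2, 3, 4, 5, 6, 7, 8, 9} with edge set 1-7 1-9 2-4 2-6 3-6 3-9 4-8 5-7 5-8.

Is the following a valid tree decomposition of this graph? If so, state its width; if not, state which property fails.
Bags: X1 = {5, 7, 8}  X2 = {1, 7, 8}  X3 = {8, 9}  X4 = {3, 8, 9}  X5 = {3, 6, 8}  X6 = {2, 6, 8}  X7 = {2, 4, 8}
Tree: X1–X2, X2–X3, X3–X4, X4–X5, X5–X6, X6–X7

No — edge (1,9) lies in no bag.

A tree decomposition must satisfy three properties: every vertex lies in some bag; for every edge, both endpoints lie together in some bag; and for every vertex, the bags containing it form a connected subtree. Here edge (1,9) lies in no bag, so the decomposition is invalid.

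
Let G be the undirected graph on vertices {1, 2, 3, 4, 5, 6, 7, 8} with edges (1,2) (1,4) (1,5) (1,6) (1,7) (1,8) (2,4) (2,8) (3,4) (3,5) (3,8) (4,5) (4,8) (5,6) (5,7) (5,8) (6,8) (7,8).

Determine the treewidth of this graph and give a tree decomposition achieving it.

Treewidth 3.
One such decomposition:
Bags: B1 = {1, 5, 6, 8}  B2 = {1, 4, 5, 8}  B3 = {3, 4, 5, 8}  B4 = {1, 5, 7, 8}  B5 = {1, 2, 4, 8}
Tree: B1–B2, B2–B3, B1–B4, B2–B5

Every bag has size at most 4, so the width is 4 − 1 = 3 and tw(G) ≤ 3. Conversely, {1, 2, 4, 8} is a clique of size 4, and the vertices of any clique must share a bag in every tree decomposition; so some bag has ≥ 4 vertices and tw(G) ≥ 3. Hence tw(G) = 3 exactly.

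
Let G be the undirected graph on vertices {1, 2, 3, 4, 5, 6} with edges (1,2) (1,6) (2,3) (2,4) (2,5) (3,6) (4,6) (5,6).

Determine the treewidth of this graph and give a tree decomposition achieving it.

Treewidth 2.
Bags: B1 = {2, 5, 6}  B2 = {2, 3, 6}  B3 = {2, 4, 6}  B4 = {1, 2, 6}
Tree: B1–B2, B2–B3, B3–B4

The largest bag has 3 vertices, giving width 2; this decomposition certifies tw(G) ≤ 2. For the lower bound, G contains the cycle 6–5–2–3–6, so G is not a forest; only forests have treewidth ≤ 1, hence tw(G) ≥ 2. Combining the bounds, tw(G) = 2.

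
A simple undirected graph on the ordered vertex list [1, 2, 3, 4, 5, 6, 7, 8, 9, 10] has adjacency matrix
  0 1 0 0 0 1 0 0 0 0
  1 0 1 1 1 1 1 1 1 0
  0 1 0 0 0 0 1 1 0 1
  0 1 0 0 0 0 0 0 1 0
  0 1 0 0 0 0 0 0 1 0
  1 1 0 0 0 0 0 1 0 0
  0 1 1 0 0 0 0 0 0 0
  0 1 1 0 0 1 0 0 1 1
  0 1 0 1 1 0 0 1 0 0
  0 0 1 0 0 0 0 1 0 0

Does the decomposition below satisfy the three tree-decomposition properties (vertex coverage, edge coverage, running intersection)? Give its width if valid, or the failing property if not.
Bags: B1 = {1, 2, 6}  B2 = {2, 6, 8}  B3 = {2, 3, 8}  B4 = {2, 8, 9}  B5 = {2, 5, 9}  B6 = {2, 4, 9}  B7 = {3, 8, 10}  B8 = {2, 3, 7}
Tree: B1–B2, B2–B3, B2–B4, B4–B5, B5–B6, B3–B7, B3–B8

Every vertex of G appears in some bag (union = {1, 2, 3, 4, 5, 6, 7, 8, 9, 10}); every edge is covered by a bag; and for each vertex v the set of bags containing v is connected in the bag tree. The decomposition is therefore valid. The largest bag has 3 vertices, so the width is 2.

Yes; width 2.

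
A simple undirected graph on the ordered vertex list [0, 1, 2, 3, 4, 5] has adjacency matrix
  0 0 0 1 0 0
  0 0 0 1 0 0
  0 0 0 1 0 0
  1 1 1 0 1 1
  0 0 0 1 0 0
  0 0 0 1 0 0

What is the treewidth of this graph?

A width-1 tree decomposition is:
Bags: B1 = {2, 3}  B2 = {1, 3}  B3 = {3, 5}  B4 = {0, 3}  B5 = {3, 4}
Tree: B1–B2, B2–B3, B2–B4, B3–B5
Each bag holds 2 vertices, so the decomposition has width 1, which upper-bounds the treewidth. Since G has at least one edge (e.g. 3–2), it is not an edgeless graph, so tw(G) ≥ 1. Therefore the treewidth is 1.

1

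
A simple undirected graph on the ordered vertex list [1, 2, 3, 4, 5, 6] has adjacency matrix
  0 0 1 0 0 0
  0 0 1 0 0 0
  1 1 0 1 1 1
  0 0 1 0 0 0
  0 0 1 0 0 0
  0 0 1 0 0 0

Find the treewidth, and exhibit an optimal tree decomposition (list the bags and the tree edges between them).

Every bag has size at most 2, so the width is 2 − 1 = 1 and tw(G) ≤ 1. Any graph with an edge has treewidth ≥ 1, and G has the edge 3–6. Therefore the treewidth is 1.

Treewidth 1.
One such decomposition:
Bags: B1 = {3, 6}  B2 = {3, 5}  B3 = {3, 4}  B4 = {2, 3}  B5 = {1, 3}
Tree: B1–B2, B1–B3, B2–B4, B3–B5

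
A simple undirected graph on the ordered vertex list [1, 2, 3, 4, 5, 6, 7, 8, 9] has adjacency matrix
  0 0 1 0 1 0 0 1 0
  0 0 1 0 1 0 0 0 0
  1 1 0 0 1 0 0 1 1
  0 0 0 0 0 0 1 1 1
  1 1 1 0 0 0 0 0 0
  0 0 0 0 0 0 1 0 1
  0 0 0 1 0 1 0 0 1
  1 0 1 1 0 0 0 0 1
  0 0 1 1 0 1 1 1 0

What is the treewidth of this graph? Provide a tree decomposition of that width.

The largest bag has 3 vertices, giving width 2; this decomposition certifies tw(G) ≤ 2. For the lower bound, the 3 vertices {1, 3, 8} are pairwise adjacent, and any tree decomposition puts a clique entirely inside one bag — forcing width ≥ 2. Combining the bounds, tw(G) = 2.

Treewidth 2.
One such decomposition:
Bags: B1 = {1, 3, 8}  B2 = {1, 3, 5}  B3 = {3, 8, 9}  B4 = {4, 8, 9}  B5 = {4, 7, 9}  B6 = {6, 7, 9}  B7 = {2, 3, 5}
Tree: B1–B2, B1–B3, B3–B4, B4–B5, B5–B6, B2–B7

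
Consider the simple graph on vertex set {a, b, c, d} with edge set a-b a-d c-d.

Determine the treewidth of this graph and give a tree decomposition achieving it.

Treewidth 1.
Bags: B1 = {c, d}  B2 = {a, d}  B3 = {a, b}
Tree: B1–B2, B2–B3

Each bag holds 2 vertices, so the decomposition has width 1, which upper-bounds the treewidth. G has an edge, so its treewidth is at least 1. Combining the bounds, tw(G) = 1.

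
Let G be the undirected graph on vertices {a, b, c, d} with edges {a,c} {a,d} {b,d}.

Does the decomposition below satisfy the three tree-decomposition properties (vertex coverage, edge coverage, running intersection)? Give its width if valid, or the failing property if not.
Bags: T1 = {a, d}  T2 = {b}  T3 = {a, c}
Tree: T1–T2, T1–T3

No — edge (d,b) lies in no bag.

A tree decomposition must satisfy three properties: every vertex lies in some bag; for every edge, both endpoints lie together in some bag; and for every vertex, the bags containing it form a connected subtree. Here edge (d,b) lies in no bag, so the decomposition is invalid.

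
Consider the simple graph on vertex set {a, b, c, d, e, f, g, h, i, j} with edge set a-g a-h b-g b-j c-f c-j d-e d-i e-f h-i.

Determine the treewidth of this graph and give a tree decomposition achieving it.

Treewidth 2.
Bags: B1 = {b, g, j}  B2 = {c, g, j}  B3 = {c, f, g}  B4 = {e, f, g}  B5 = {d, e, g}  B6 = {d, g, i}  B7 = {g, h, i}  B8 = {a, g, h}
Tree: B1–B2, B2–B3, B3–B4, B4–B5, B5–B6, B6–B7, B7–B8

Every bag has size at most 3, so the width is 3 − 1 = 2 and tw(G) ≤ 2. The edges g–b–j–c–f–e–d–i–h–a–g form a cycle, so G is not a tree and its treewidth is at least 2. Hence tw(G) = 2 exactly.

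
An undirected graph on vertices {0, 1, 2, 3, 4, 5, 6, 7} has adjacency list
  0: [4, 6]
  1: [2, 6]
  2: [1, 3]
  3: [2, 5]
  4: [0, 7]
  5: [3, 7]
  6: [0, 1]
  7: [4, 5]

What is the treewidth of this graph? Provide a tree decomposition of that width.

Every bag has size at most 3, so the width is 3 − 1 = 2 and tw(G) ≤ 2. The edges 4–0–6–1–2–3–5–7–4 form a cycle, so G is not a tree and its treewidth is at least 2. Therefore the treewidth is 2.

Treewidth 2.
Bags: B1 = {0, 4, 6}  B2 = {1, 4, 6}  B3 = {1, 2, 4}  B4 = {2, 3, 4}  B5 = {3, 4, 5}  B6 = {4, 5, 7}
Tree: B1–B2, B2–B3, B3–B4, B4–B5, B5–B6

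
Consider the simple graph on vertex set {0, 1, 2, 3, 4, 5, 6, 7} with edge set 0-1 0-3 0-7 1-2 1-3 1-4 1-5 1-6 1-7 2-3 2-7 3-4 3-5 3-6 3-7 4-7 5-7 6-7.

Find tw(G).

A width-3 tree decomposition is:
Bags: B1 = {1, 3, 6, 7}  B2 = {0, 1, 3, 7}  B3 = {1, 3, 4, 7}  B4 = {1, 2, 3, 7}  B5 = {1, 3, 5, 7}
Tree: B1–B2, B2–B3, B1–B4, B1–B5
Each bag holds 4 vertices, so the decomposition has width 3, which upper-bounds the treewidth. Conversely, {0, 1, 3, 7} is a clique of size 4, and the vertices of any clique must share a bag in every tree decomposition; so some bag has ≥ 4 vertices and tw(G) ≥ 3. Combining the bounds, tw(G) = 3.

3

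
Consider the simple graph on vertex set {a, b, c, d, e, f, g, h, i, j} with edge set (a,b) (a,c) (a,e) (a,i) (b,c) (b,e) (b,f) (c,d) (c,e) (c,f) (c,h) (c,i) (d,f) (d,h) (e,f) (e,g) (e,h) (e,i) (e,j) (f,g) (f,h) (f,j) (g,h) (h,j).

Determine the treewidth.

3

A width-3 tree decomposition is:
Bags: B1 = {b, c, e, f}  B2 = {c, e, f, h}  B3 = {e, f, g, h}  B4 = {a, b, c, e}  B5 = {c, d, f, h}  B6 = {a, c, e, i}  B7 = {e, f, h, j}
Tree: B1–B2, B2–B3, B1–B4, B2–B5, B4–B6, B2–B7
The largest bag has 4 vertices, giving width 3; this decomposition certifies tw(G) ≤ 3. For the lower bound, the 4 vertices {c, d, f, h} are pairwise adjacent, and any tree decomposition puts a clique entirely inside one bag — forcing width ≥ 3. The upper and lower bounds meet at 3, so that is the treewidth.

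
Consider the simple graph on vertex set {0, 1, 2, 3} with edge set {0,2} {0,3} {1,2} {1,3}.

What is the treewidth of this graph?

2

A width-2 tree decomposition is:
Bags: B1 = {1, 2, 3}  B2 = {0, 2, 3}
Tree: B1–B2
Each bag holds 3 vertices, so the decomposition has width 2, which upper-bounds the treewidth. Since 2–1–3–0–2 is a cycle in G, G is not acyclic. Forests are exactly the graphs of treewidth ≤ 1, so tw(G) ≥ 2. Hence tw(G) = 2 exactly.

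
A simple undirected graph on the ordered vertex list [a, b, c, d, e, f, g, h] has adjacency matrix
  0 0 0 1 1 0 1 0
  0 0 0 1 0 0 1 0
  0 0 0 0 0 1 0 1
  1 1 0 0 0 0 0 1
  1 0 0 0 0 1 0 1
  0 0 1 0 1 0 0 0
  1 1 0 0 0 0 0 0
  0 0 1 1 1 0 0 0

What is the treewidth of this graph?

A width-2 tree decomposition is:
Bags: B1 = {a, b, g}  B2 = {a, b, d}  B3 = {a, d, e}  B4 = {d, e, h}  B5 = {e, f, h}  B6 = {c, f, h}
Tree: B1–B2, B2–B3, B3–B4, B4–B5, B5–B6
Each bag holds 3 vertices, so the decomposition has width 2, which upper-bounds the treewidth. Since g–b–d–a–g is a cycle in G, G is not acyclic. Forests are exactly the graphs of treewidth ≤ 1, so tw(G) ≥ 2. The upper and lower bounds meet at 2, so that is the treewidth.

2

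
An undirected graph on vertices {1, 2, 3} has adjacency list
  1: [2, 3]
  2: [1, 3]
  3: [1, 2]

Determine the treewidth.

A width-2 tree decomposition is:
Bags: B1 = {1, 2, 3}
Tree: (single bag)
A single bag containing all 3 vertices is trivially a valid decomposition of width 2. On the other hand G contains the 3-clique {1, 2, 3}. A clique must lie in a single bag of any decomposition, so no decomposition can have width below 2. The upper and lower bounds meet at 2, so that is the treewidth.

2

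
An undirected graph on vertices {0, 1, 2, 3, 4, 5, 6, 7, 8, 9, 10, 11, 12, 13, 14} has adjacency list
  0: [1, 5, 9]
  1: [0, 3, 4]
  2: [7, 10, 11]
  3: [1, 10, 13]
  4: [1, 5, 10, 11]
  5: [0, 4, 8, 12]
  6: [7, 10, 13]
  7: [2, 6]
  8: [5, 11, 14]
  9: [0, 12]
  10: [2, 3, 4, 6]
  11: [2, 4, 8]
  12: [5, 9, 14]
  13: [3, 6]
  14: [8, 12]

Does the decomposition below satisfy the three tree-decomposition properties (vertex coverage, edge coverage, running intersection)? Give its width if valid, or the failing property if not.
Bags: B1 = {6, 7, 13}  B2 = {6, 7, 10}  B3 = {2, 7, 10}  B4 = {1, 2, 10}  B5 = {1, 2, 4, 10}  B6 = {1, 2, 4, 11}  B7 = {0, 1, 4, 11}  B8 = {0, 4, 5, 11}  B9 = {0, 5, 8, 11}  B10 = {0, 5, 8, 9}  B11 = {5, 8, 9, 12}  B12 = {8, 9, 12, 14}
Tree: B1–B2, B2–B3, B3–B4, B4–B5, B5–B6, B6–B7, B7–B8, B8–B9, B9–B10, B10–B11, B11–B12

A tree decomposition must satisfy three properties: every vertex lies in some bag; for every edge, both endpoints lie together in some bag; and for every vertex, the bags containing it form a connected subtree. Here vertex 3 appears in no bag, so the decomposition is invalid.

No — vertex 3 appears in no bag.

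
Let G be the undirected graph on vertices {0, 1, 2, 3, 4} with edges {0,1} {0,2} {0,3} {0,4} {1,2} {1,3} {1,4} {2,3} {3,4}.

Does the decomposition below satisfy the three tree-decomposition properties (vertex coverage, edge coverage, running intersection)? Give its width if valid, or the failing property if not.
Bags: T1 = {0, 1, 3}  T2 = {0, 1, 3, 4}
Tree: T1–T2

A tree decomposition must satisfy three properties: every vertex lies in some bag; for every edge, both endpoints lie together in some bag; and for every vertex, the bags containing it form a connected subtree. Here vertex 2 appears in no bag, so the decomposition is invalid.

No — vertex 2 appears in no bag.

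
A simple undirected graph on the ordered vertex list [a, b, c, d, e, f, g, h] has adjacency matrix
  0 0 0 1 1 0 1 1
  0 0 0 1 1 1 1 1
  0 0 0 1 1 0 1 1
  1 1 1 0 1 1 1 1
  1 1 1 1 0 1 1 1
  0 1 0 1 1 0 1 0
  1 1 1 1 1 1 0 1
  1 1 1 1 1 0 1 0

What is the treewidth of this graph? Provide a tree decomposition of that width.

Treewidth 4.
One optimal decomposition is:
Bags: B1 = {b, d, e, g, h}  B2 = {b, d, e, f, g}  B3 = {a, d, e, g, h}  B4 = {c, d, e, g, h}
Tree: B1–B2, B1–B3, B3–B4

Every bag has size at most 5, so the width is 5 − 1 = 4 and tw(G) ≤ 4. For the lower bound, the 5 vertices {c, d, e, g, h} are pairwise adjacent, and any tree decomposition puts a clique entirely inside one bag — forcing width ≥ 4. Combining the bounds, tw(G) = 4.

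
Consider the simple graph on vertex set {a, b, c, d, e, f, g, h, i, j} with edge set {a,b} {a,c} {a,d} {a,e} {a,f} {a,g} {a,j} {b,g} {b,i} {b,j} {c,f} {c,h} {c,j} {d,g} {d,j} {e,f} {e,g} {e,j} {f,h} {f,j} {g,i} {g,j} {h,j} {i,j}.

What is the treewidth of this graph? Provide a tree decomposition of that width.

Treewidth 3.
Bags: B1 = {a, e, g, j}  B2 = {a, e, f, j}  B3 = {a, c, f, j}  B4 = {a, b, g, j}  B5 = {b, g, i, j}  B6 = {c, f, h, j}  B7 = {a, d, g, j}
Tree: B1–B2, B2–B3, B1–B4, B4–B5, B3–B6, B1–B7

The largest bag has 4 vertices, giving width 3; this decomposition certifies tw(G) ≤ 3. On the other hand G contains the 4-clique {c, f, h, j}. A clique must lie in a single bag of any decomposition, so no decomposition can have width below 3. The upper and lower bounds meet at 3, so that is the treewidth.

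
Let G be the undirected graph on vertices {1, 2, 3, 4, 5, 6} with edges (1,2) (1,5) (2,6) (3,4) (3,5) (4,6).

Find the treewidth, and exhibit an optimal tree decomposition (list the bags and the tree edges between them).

Every bag has size at most 3, so the width is 3 − 1 = 2 and tw(G) ≤ 2. For the lower bound, G contains the cycle 5–1–2–6–4–3–5, so G is not a forest; only forests have treewidth ≤ 1, hence tw(G) ≥ 2. Therefore the treewidth is 2.

Treewidth 2.
Bags: B1 = {1, 2, 5}  B2 = {2, 5, 6}  B3 = {4, 5, 6}  B4 = {3, 4, 5}
Tree: B1–B2, B2–B3, B3–B4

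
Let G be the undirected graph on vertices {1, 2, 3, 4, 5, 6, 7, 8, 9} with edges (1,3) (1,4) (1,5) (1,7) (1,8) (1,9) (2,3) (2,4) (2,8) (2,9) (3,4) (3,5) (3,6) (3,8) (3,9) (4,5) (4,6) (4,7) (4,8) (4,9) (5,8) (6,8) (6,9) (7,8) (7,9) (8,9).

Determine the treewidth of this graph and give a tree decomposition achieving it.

Each bag holds 5 vertices, so the decomposition has width 4, which upper-bounds the treewidth. For the lower bound, the 5 vertices {1, 3, 4, 8, 9} are pairwise adjacent, and any tree decomposition puts a clique entirely inside one bag — forcing width ≥ 4. Therefore the treewidth is 4.

Treewidth 4.
One optimal decomposition is:
Bags: B1 = {1, 3, 4, 5, 8}  B2 = {1, 3, 4, 8, 9}  B3 = {1, 4, 7, 8, 9}  B4 = {2, 3, 4, 8, 9}  B5 = {3, 4, 6, 8, 9}
Tree: B1–B2, B2–B3, B2–B4, B2–B5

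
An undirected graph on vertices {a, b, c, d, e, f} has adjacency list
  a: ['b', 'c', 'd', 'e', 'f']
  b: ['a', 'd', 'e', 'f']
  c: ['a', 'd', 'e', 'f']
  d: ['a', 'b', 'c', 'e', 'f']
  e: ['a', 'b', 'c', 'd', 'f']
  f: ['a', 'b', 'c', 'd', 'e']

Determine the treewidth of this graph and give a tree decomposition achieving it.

Every bag has size at most 5, so the width is 5 − 1 = 4 and tw(G) ≤ 4. On the other hand G contains the 5-clique {a, c, d, e, f}. A clique must lie in a single bag of any decomposition, so no decomposition can have width below 4. Combining the bounds, tw(G) = 4.

Treewidth 4.
One such decomposition:
Bags: B1 = {a, c, d, e, f}  B2 = {a, b, d, e, f}
Tree: B1–B2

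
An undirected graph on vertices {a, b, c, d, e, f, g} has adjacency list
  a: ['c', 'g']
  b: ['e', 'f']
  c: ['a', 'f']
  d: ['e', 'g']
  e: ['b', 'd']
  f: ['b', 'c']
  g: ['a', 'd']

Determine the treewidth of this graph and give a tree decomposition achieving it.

Every bag has size at most 3, so the width is 3 − 1 = 2 and tw(G) ≤ 2. The edges a–g–d–e–b–f–c–a form a cycle, so G is not a tree and its treewidth is at least 2. The upper and lower bounds meet at 2, so that is the treewidth.

Treewidth 2.
One optimal decomposition is:
Bags: B1 = {a, d, g}  B2 = {a, d, e}  B3 = {a, b, e}  B4 = {a, b, f}  B5 = {a, c, f}
Tree: B1–B2, B2–B3, B3–B4, B4–B5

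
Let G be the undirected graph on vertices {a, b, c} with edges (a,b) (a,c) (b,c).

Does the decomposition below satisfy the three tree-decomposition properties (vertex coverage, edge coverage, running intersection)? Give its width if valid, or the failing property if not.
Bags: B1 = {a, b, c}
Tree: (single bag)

Every vertex of G appears in some bag (union = {a, b, c}); every edge is covered by a bag; and for each vertex v the set of bags containing v is connected in the bag tree. The decomposition is therefore valid. The largest bag has 3 vertices, so the width is 2.

Yes; width 2.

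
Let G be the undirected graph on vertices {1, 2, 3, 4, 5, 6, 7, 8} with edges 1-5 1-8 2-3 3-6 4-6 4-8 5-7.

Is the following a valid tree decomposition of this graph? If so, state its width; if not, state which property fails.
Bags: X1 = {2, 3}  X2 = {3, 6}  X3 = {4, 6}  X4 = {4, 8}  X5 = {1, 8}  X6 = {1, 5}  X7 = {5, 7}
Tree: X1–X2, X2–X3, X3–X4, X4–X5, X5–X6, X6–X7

Yes; width 1.

Checking the three conditions: (i) the bags cover all of {1, 2, 3, 4, 5, 6, 7, 8}; (ii) for each edge, some bag contains both endpoints; (iii) the bags containing any fixed vertex form a subtree. All hold, so the decomposition is valid with width 2 − 1 = 1.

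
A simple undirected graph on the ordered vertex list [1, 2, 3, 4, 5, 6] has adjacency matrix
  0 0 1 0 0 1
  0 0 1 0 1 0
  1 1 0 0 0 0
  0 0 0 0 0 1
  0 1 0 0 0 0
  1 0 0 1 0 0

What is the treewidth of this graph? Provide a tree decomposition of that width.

Treewidth 1.
One optimal decomposition is:
Bags: B1 = {4, 6}  B2 = {1, 6}  B3 = {1, 3}  B4 = {2, 3}  B5 = {2, 5}
Tree: B1–B2, B2–B3, B3–B4, B4–B5

The largest bag has 2 vertices, giving width 1; this decomposition certifies tw(G) ≤ 1. Any graph with an edge has treewidth ≥ 1, and G has the edge 4–6. Therefore the treewidth is 1.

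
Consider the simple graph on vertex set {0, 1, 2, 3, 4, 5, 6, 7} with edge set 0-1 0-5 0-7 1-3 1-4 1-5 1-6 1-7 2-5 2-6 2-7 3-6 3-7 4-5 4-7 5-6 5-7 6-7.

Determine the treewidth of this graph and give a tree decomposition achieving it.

The largest bag has 4 vertices, giving width 3; this decomposition certifies tw(G) ≤ 3. For the lower bound, the 4 vertices {1, 3, 6, 7} are pairwise adjacent, and any tree decomposition puts a clique entirely inside one bag — forcing width ≥ 3. Hence tw(G) = 3 exactly.

Treewidth 3.
Bags: B1 = {0, 1, 5, 7}  B2 = {1, 5, 6, 7}  B3 = {1, 4, 5, 7}  B4 = {2, 5, 6, 7}  B5 = {1, 3, 6, 7}
Tree: B1–B2, B2–B3, B2–B4, B2–B5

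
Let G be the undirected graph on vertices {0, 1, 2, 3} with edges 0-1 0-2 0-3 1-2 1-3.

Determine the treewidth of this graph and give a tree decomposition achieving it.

Treewidth 2.
One optimal decomposition is:
Bags: B1 = {0, 1, 3}  B2 = {0, 1, 2}
Tree: B1–B2

Every bag has size at most 3, so the width is 3 − 1 = 2 and tw(G) ≤ 2. On the other hand G contains the 3-clique {0, 1, 2}. A clique must lie in a single bag of any decomposition, so no decomposition can have width below 2. Combining the bounds, tw(G) = 2.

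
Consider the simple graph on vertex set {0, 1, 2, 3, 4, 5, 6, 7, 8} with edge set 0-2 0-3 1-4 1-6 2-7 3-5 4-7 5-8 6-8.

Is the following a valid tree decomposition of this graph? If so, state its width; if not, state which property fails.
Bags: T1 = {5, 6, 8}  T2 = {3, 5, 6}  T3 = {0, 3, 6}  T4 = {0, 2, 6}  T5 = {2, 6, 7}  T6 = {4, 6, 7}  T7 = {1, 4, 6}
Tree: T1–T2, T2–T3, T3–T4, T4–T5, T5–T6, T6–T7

Vertex coverage: the bags together contain {0, 1, 2, 3, 4, 5, 6, 7, 8}, the full vertex set. Edge coverage: each edge of G has both endpoints in at least one bag. Running intersection: for every vertex, the bags containing it form a connected subtree. All three properties hold, so this is a valid tree decomposition of width max|bag| − 1 = 2, and hence tw(G) ≤ 2.

Yes; width 2.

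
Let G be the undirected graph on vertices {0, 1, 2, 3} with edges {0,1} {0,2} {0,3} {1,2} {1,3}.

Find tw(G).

A width-2 tree decomposition is:
Bags: B1 = {0, 1, 2}  B2 = {0, 1, 3}
Tree: B1–B2
Each bag holds 3 vertices, so the decomposition has width 2, which upper-bounds the treewidth. Conversely, {0, 1, 2} is a clique of size 3, and the vertices of any clique must share a bag in every tree decomposition; so some bag has ≥ 3 vertices and tw(G) ≥ 2. The upper and lower bounds meet at 2, so that is the treewidth.

2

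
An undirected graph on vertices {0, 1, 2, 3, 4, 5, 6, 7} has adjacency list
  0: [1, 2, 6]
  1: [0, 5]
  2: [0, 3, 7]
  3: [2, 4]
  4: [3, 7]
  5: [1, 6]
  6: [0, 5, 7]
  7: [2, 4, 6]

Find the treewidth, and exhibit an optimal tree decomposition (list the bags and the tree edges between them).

Every bag has size at most 3, so the width is 3 − 1 = 2 and tw(G) ≤ 2. The edges 3–4–7–2–3 form a cycle, so G is not a tree and its treewidth is at least 2. Combining the bounds, tw(G) = 2.

Treewidth 2.
Bags: B1 = {2, 3, 4}  B2 = {2, 4, 7}  B3 = {0, 2, 7}  B4 = {0, 6, 7}  B5 = {0, 1, 6}  B6 = {1, 5, 6}
Tree: B1–B2, B2–B3, B3–B4, B4–B5, B5–B6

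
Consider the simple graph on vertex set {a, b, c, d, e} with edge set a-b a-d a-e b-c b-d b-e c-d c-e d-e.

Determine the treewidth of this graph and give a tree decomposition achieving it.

Treewidth 3.
One such decomposition:
Bags: B1 = {a, b, d, e}  B2 = {b, c, d, e}
Tree: B1–B2

Every bag has size at most 4, so the width is 4 − 1 = 3 and tw(G) ≤ 3. For the lower bound, the 4 vertices {b, c, d, e} are pairwise adjacent, and any tree decomposition puts a clique entirely inside one bag — forcing width ≥ 3. Combining the bounds, tw(G) = 3.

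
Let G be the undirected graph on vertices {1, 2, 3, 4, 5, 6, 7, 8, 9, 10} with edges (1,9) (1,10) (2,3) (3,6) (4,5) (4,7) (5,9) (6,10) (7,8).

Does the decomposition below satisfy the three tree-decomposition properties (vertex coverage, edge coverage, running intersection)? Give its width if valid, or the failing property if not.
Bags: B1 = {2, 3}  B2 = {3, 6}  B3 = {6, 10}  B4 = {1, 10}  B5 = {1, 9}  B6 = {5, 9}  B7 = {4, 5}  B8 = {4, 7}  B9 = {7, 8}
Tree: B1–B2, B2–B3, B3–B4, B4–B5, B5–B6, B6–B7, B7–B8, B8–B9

Vertex coverage: the bags together contain {1, 2, 3, 4, 5, 6, 7, 8, 9, 10}, the full vertex set. Edge coverage: each edge of G has both endpoints in at least one bag. Running intersection: for every vertex, the bags containing it form a connected subtree. All three properties hold, so this is a valid tree decomposition of width max|bag| − 1 = 1, and hence tw(G) ≤ 1.

Yes; width 1.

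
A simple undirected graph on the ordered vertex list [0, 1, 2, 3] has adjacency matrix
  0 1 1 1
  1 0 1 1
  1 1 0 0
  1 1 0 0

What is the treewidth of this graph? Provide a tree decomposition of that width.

Treewidth 2.
Bags: B1 = {0, 1, 2}  B2 = {0, 1, 3}
Tree: B1–B2

Every bag has size at most 3, so the width is 3 − 1 = 2 and tw(G) ≤ 2. For the lower bound, the 3 vertices {0, 1, 2} are pairwise adjacent, and any tree decomposition puts a clique entirely inside one bag — forcing width ≥ 2. Hence tw(G) = 2 exactly.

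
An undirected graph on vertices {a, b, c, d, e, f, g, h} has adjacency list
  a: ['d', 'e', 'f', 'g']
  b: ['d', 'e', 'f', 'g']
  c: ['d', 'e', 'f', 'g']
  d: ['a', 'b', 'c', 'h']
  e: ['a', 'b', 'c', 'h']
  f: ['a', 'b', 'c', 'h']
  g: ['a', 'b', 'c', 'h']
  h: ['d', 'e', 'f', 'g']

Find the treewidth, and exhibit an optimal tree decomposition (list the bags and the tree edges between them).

Treewidth 4.
One such decomposition:
Bags: B1 = {a, b, c, g, h}  B2 = {a, b, c, d, h}  B3 = {a, b, c, f, h}  B4 = {a, b, c, e, h}
Tree: B1–B2, B2–B3, B3–B4

Every bag has size at most 5, so the width is 5 − 1 = 4 and tw(G) ≤ 4. For the lower bound: the 5 vertex sets {a,g}, {c,d}, {b,f}, {h}, {e} are disjoint, each induces a connected subgraph, and every pair is joined by at least one edge of G. Contracting each set to a single vertex therefore yields K_{5} as a minor, and since treewidth is minor-monotone, tw(G) ≥ tw(K_{5}) = 4. The upper and lower bounds meet at 4, so that is the treewidth.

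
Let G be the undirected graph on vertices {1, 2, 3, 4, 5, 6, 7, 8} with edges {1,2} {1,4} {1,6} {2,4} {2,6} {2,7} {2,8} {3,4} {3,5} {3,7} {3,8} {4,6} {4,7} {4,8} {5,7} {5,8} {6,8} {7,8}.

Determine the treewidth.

A width-3 tree decomposition is:
Bags: B1 = {3, 4, 7, 8}  B2 = {2, 4, 7, 8}  B3 = {2, 4, 6, 8}  B4 = {1, 2, 4, 6}  B5 = {3, 5, 7, 8}
Tree: B1–B2, B2–B3, B3–B4, B1–B5
Each bag holds 4 vertices, so the decomposition has width 3, which upper-bounds the treewidth. For the lower bound, the 4 vertices {2, 4, 6, 8} are pairwise adjacent, and any tree decomposition puts a clique entirely inside one bag — forcing width ≥ 3. The upper and lower bounds meet at 3, so that is the treewidth.

3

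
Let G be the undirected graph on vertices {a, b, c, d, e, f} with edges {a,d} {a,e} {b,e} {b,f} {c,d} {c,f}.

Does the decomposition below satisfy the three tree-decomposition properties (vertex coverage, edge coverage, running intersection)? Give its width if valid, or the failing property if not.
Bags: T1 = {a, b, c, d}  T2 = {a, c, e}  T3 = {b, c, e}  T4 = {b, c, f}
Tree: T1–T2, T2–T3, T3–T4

A tree decomposition must satisfy three properties: every vertex lies in some bag; for every edge, both endpoints lie together in some bag; and for every vertex, the bags containing it form a connected subtree. Here bags containing vertex b are not connected in the tree, so the decomposition is invalid.

No — bags containing vertex b are not connected in the tree.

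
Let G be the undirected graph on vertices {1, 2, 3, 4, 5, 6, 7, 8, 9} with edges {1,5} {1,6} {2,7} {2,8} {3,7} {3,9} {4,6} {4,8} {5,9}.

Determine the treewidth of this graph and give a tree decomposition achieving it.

Each bag holds 3 vertices, so the decomposition has width 2, which upper-bounds the treewidth. For the lower bound, G contains the cycle 4–6–1–5–9–3–7–2–8–4, so G is not a forest; only forests have treewidth ≤ 1, hence tw(G) ≥ 2. The upper and lower bounds meet at 2, so that is the treewidth.

Treewidth 2.
One such decomposition:
Bags: B1 = {1, 4, 6}  B2 = {1, 4, 5}  B3 = {4, 5, 9}  B4 = {3, 4, 9}  B5 = {3, 4, 7}  B6 = {2, 4, 7}  B7 = {2, 4, 8}
Tree: B1–B2, B2–B3, B3–B4, B4–B5, B5–B6, B6–B7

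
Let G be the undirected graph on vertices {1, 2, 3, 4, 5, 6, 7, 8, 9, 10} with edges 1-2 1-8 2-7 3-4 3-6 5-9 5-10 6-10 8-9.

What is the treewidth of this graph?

1

A width-1 tree decomposition is:
Bags: B1 = {3, 4}  B2 = {3, 6}  B3 = {6, 10}  B4 = {5, 10}  B5 = {5, 9}  B6 = {8, 9}  B7 = {1, 8}  B8 = {1, 2}  B9 = {2, 7}
Tree: B1–B2, B2–B3, B3–B4, B4–B5, B5–B6, B6–B7, B7–B8, B8–B9
The largest bag has 2 vertices, giving width 1; this decomposition certifies tw(G) ≤ 1. Since G has at least one edge (e.g. 4–3), it is not an edgeless graph, so tw(G) ≥ 1. Hence tw(G) = 1 exactly.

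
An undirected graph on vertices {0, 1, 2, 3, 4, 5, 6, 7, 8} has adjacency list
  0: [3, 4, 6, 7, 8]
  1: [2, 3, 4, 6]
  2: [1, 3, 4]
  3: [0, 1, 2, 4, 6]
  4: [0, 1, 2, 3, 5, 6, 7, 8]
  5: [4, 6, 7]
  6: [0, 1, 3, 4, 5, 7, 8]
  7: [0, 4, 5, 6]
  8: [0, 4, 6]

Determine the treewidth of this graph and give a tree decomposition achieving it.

Treewidth 3.
Bags: B1 = {0, 3, 4, 6}  B2 = {0, 4, 6, 8}  B3 = {1, 3, 4, 6}  B4 = {0, 4, 6, 7}  B5 = {4, 5, 6, 7}  B6 = {1, 2, 3, 4}
Tree: B1–B2, B1–B3, B2–B4, B4–B5, B3–B6

Every bag has size at most 4, so the width is 4 − 1 = 3 and tw(G) ≤ 3. On the other hand G contains the 4-clique {1, 2, 3, 4}. A clique must lie in a single bag of any decomposition, so no decomposition can have width below 3. The upper and lower bounds meet at 3, so that is the treewidth.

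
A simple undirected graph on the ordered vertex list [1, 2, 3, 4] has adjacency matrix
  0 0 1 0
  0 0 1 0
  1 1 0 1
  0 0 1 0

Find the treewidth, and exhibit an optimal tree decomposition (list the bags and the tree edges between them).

Treewidth 1.
One such decomposition:
Bags: B1 = {2, 3}  B2 = {3, 4}  B3 = {1, 3}
Tree: B1–B2, B1–B3

Each bag holds 2 vertices, so the decomposition has width 1, which upper-bounds the treewidth. Any graph with an edge has treewidth ≥ 1, and G has the edge 3–2. Combining the bounds, tw(G) = 1.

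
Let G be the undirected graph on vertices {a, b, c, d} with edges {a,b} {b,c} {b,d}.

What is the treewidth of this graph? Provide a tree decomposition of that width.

Treewidth 1.
One such decomposition:
Bags: B1 = {b, c}  B2 = {a, b}  B3 = {b, d}
Tree: B1–B2, B1–B3

Each bag holds 2 vertices, so the decomposition has width 1, which upper-bounds the treewidth. Any graph with an edge has treewidth ≥ 1, and G has the edge c–b. The upper and lower bounds meet at 1, so that is the treewidth.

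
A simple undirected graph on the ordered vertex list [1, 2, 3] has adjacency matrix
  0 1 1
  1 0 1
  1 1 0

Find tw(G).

A width-2 tree decomposition is:
Bags: B1 = {1, 2, 3}
Tree: (single bag)
A single bag containing all 3 vertices is trivially a valid decomposition of width 2. For the lower bound, the 3 vertices {1, 2, 3} are pairwise adjacent, and any tree decomposition puts a clique entirely inside one bag — forcing width ≥ 2. The upper and lower bounds meet at 2, so that is the treewidth.

2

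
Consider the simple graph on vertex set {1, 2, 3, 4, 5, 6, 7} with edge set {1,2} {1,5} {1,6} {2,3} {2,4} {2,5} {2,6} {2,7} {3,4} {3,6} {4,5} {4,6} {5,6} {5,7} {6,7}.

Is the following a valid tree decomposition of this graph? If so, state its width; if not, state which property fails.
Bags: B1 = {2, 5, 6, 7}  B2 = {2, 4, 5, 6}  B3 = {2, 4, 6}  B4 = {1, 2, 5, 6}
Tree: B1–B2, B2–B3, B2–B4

A tree decomposition must satisfy three properties: every vertex lies in some bag; for every edge, both endpoints lie together in some bag; and for every vertex, the bags containing it form a connected subtree. Here vertex 3 appears in no bag, so the decomposition is invalid.

No — vertex 3 appears in no bag.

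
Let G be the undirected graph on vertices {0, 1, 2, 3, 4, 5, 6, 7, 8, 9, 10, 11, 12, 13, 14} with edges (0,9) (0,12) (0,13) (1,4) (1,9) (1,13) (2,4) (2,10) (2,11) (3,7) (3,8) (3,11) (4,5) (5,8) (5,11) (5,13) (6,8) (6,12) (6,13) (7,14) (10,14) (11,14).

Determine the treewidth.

A width-3 tree decomposition is:
Bags: B1 = {0, 6, 9, 12}  B2 = {0, 6, 9, 13}  B3 = {1, 6, 9, 13}  B4 = {1, 6, 8, 13}  B5 = {1, 5, 8, 13}  B6 = {1, 4, 5, 8}  B7 = {3, 4, 5, 8}  B8 = {3, 4, 5, 11}  B9 = {2, 3, 4, 11}  B10 = {2, 3, 7, 11}  B11 = {2, 7, 11, 14}  B12 = {2, 7, 10, 14}
Tree: B1–B2, B2–B3, B3–B4, B4–B5, B5–B6, B6–B7, B7–B8, B8–B9, B9–B10, B10–B11, B11–B12
The largest bag has 4 vertices, giving width 3; this decomposition certifies tw(G) ≤ 3. For the lower bound: the 4 vertex sets {0,9,12}, {6}, {13}, {1,4,5,8} are disjoint, each induces a connected subgraph, and every pair is joined by at least one edge of G. Contracting each set to a single vertex therefore yields K_{4} as a minor, and since treewidth is minor-monotone, tw(G) ≥ tw(K_{4}) = 3. Therefore the treewidth is 3.

3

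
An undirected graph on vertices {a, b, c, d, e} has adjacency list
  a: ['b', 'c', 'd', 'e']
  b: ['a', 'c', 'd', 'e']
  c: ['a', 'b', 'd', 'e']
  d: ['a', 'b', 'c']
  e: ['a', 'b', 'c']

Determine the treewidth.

A width-3 tree decomposition is:
Bags: B1 = {a, b, c, e}  B2 = {a, b, c, d}
Tree: B1–B2
Each bag holds 4 vertices, so the decomposition has width 3, which upper-bounds the treewidth. For the lower bound, the 4 vertices {a, b, c, d} are pairwise adjacent, and any tree decomposition puts a clique entirely inside one bag — forcing width ≥ 3. Hence tw(G) = 3 exactly.

3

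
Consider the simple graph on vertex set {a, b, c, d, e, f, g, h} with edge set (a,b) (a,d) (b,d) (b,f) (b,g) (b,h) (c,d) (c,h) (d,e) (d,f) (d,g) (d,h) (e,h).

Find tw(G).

2

A width-2 tree decomposition is:
Bags: B1 = {a, b, d}  B2 = {b, d, h}  B3 = {d, e, h}  B4 = {c, d, h}  B5 = {b, d, g}  B6 = {b, d, f}
Tree: B1–B2, B2–B3, B3–B4, B1–B5, B1–B6
Every bag has size at most 3, so the width is 3 − 1 = 2 and tw(G) ≤ 2. Conversely, {d, e, h} is a clique of size 3, and the vertices of any clique must share a bag in every tree decomposition; so some bag has ≥ 3 vertices and tw(G) ≥ 2. The upper and lower bounds meet at 2, so that is the treewidth.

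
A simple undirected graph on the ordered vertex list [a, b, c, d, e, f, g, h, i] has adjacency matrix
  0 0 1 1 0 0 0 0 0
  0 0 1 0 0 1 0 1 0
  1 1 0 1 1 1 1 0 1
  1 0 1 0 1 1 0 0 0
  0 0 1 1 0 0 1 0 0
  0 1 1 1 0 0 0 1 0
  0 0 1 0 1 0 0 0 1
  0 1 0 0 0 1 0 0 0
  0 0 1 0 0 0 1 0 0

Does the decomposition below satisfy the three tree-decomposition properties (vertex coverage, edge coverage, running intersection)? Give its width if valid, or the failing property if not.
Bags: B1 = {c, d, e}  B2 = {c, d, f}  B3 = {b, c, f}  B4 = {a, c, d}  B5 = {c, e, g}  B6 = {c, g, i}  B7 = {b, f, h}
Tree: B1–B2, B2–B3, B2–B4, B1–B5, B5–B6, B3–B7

Yes; width 2.

Vertex coverage: the bags together contain {a, b, c, d, e, f, g, h, i}, the full vertex set. Edge coverage: each edge of G has both endpoints in at least one bag. Running intersection: for every vertex, the bags containing it form a connected subtree. All three properties hold, so this is a valid tree decomposition of width max|bag| − 1 = 2, and hence tw(G) ≤ 2.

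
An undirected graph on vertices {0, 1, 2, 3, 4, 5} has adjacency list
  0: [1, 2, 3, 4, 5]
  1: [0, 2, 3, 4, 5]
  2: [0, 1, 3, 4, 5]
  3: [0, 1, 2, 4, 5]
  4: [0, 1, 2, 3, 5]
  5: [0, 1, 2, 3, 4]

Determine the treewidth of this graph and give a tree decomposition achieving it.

With just one bag of size 6, the width is 6 − 1 = 5, so tw(G) ≤ 5. Conversely, {0, 1, 2, 3, 4, 5} is a clique of size 6, and the vertices of any clique must share a bag in every tree decomposition; so some bag has ≥ 6 vertices and tw(G) ≥ 5. The upper and lower bounds meet at 5, so that is the treewidth.

Treewidth 5.
One optimal decomposition is:
Bags: B1 = {0, 1, 2, 3, 4, 5}
Tree: (single bag)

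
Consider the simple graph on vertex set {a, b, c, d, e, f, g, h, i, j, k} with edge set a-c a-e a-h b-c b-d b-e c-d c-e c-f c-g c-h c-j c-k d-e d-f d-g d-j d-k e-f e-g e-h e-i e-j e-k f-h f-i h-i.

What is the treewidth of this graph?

A width-3 tree decomposition is:
Bags: B1 = {c, d, e, f}  B2 = {c, e, f, h}  B3 = {a, c, e, h}  B4 = {b, c, d, e}  B5 = {c, d, e, k}  B6 = {c, d, e, g}  B7 = {c, d, e, j}  B8 = {e, f, h, i}
Tree: B1–B2, B2–B3, B1–B4, B1–B5, B5–B6, B1–B7, B2–B8
Every bag has size at most 4, so the width is 4 − 1 = 3 and tw(G) ≤ 3. Conversely, {c, d, e, f} is a clique of size 4, and the vertices of any clique must share a bag in every tree decomposition; so some bag has ≥ 4 vertices and tw(G) ≥ 3. Therefore the treewidth is 3.

3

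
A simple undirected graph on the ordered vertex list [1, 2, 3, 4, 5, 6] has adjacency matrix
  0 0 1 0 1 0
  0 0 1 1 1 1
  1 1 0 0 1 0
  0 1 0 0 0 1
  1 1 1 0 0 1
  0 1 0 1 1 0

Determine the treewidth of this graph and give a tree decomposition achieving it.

Treewidth 2.
Bags: B1 = {2, 5, 6}  B2 = {2, 3, 5}  B3 = {2, 4, 6}  B4 = {1, 3, 5}
Tree: B1–B2, B1–B3, B2–B4

Every bag has size at most 3, so the width is 3 − 1 = 2 and tw(G) ≤ 2. Conversely, {1, 3, 5} is a clique of size 3, and the vertices of any clique must share a bag in every tree decomposition; so some bag has ≥ 3 vertices and tw(G) ≥ 2. Therefore the treewidth is 2.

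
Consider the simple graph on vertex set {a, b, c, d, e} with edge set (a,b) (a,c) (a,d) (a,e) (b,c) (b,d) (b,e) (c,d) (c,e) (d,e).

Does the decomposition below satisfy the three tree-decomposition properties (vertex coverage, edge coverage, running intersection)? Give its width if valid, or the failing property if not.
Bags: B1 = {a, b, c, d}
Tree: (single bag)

No — vertex e appears in no bag.

A tree decomposition must satisfy three properties: every vertex lies in some bag; for every edge, both endpoints lie together in some bag; and for every vertex, the bags containing it form a connected subtree. Here vertex e appears in no bag, so the decomposition is invalid.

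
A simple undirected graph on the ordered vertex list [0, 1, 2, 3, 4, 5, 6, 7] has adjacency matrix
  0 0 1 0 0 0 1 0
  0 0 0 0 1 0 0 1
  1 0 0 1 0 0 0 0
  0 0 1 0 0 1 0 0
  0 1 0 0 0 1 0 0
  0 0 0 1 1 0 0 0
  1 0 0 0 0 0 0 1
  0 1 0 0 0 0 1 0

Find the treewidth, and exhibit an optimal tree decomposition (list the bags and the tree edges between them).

Treewidth 2.
One optimal decomposition is:
Bags: B1 = {0, 2, 3}  B2 = {0, 3, 5}  B3 = {0, 4, 5}  B4 = {0, 1, 4}  B5 = {0, 1, 7}  B6 = {0, 6, 7}
Tree: B1–B2, B2–B3, B3–B4, B4–B5, B5–B6

Every bag has size at most 3, so the width is 3 − 1 = 2 and tw(G) ≤ 2. Since 0–2–3–5–4–1–7–6–0 is a cycle in G, G is not acyclic. Forests are exactly the graphs of treewidth ≤ 1, so tw(G) ≥ 2. Therefore the treewidth is 2.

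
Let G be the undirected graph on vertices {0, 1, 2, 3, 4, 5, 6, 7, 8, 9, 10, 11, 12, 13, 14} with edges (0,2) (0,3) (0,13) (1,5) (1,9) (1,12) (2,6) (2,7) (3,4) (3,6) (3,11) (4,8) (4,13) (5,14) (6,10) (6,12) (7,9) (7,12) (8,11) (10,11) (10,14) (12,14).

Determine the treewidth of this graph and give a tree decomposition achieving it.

The largest bag has 4 vertices, giving width 3; this decomposition certifies tw(G) ≤ 3. For the lower bound: the 4 vertex sets {1,5,9}, {14}, {12}, {2,6,7,10} are disjoint, each induces a connected subgraph, and every pair is joined by at least one edge of G. Contracting each set to a single vertex therefore yields K_{4} as a minor, and since treewidth is minor-monotone, tw(G) ≥ tw(K_{4}) = 3. Therefore the treewidth is 3.

Treewidth 3.
One optimal decomposition is:
Bags: B1 = {1, 5, 9, 14}  B2 = {1, 9, 12, 14}  B3 = {7, 9, 12, 14}  B4 = {7, 10, 12, 14}  B5 = {6, 7, 10, 12}  B6 = {2, 6, 7, 10}  B7 = {2, 6, 10, 11}  B8 = {2, 3, 6, 11}  B9 = {0, 2, 3, 11}  B10 = {0, 3, 8, 11}  B11 = {0, 3, 4, 8}  B12 = {0, 4, 8, 13}
Tree: B1–B2, B2–B3, B3–B4, B4–B5, B5–B6, B6–B7, B7–B8, B8–B9, B9–B10, B10–B11, B11–B12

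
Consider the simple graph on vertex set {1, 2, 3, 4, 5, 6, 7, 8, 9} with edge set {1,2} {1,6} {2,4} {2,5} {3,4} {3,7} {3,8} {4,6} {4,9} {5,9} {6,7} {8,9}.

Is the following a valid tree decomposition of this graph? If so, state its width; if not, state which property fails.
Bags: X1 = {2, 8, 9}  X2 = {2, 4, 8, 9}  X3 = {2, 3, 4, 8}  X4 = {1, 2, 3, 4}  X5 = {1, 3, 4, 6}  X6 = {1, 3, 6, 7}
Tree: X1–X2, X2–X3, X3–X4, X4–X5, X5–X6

A tree decomposition must satisfy three properties: every vertex lies in some bag; for every edge, both endpoints lie together in some bag; and for every vertex, the bags containing it form a connected subtree. Here vertex 5 appears in no bag, so the decomposition is invalid.

No — vertex 5 appears in no bag.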